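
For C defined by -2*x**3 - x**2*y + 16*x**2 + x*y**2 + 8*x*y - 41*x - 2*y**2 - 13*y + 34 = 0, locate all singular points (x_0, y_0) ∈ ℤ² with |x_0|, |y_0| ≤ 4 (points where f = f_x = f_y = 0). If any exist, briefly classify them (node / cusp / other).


Singular points: {(3, -1)}; classification: node.

Compute partial derivatives:
  f_x = -6*x**2 - 2*x*y + 32*x + y**2 + 8*y - 41.
  f_y = -x**2 + 2*x*y + 8*x - 4*y - 13.
Scan x_0 ∈ {−4, ..., 4}. For each x_0, f_y(x_0, y) is a polynomial in y; find its integer roots y ∈ {−4, ..., 4}, then test f_x and f at those candidates.
  x = -4: f_y(-4, y) = -12*y - 61; no integer root y with |y| ≤ 4.
  x = -3: f_y(-3, y) = -10*y - 46; no integer root y with |y| ≤ 4.
  x = -2: f_y(-2, y) = -8*y - 33; no integer root y with |y| ≤ 4.
  x = -1: f_y(-1, y) = -6*y - 22; no integer root y with |y| ≤ 4.
  x = 0: f_y(0, y) = -4*y - 13; no integer root y with |y| ≤ 4.
  x = 1: f_y(1, y) = -2*y - 6; vanishes at y ∈ {-3}. (1, -3): f_x = -24 ≠ 0.
  x = 2: f_y(2, y) = -1; no integer root y with |y| ≤ 4.
  x = 3: f_y(3, y) = 2*y + 2; vanishes at y ∈ {-1}. (3, -1): f_x = 0, f = 0 — SINGULAR.
  x = 4: f_y(4, y) = 4*y + 3; no integer root y with |y| ≤ 4.
Only singular point on the grid: (3, -1).
Classify: substitute x = 3 + u, y = -1 + v and expand: f = -2*u**3 - u**2*v - u**2 + u*v**2 + v**2.
No constant or linear terms (consistent with a singular point). Quadratic part: -u**2 + v**2. Cubic part: -2*u**3 - u**2*v + u*v**2.
The quadratic part v**2 - u**2 = (v − u)(v + u) splits into two distinct linear factors, so there are two distinct tangent lines y − -1 = ±(x − 3) — this is a node (ordinary double point).
Classification: node.


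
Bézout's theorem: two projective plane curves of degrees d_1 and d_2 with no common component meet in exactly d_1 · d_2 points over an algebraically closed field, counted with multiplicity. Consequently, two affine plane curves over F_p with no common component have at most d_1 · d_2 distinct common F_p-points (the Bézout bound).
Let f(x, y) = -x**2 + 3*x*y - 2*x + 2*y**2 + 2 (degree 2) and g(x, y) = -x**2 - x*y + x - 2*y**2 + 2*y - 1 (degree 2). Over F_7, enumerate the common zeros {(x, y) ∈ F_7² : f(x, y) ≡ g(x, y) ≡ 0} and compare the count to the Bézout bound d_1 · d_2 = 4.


Common zeros: ∅; count = 0; Bézout bound = 4.

deg(f) = 2, deg(g) = 2, so Bézout bound = 4.
Scan x ∈ F_7. For each x, list the y ∈ F_7 with f(x, y) ≡ 0 and those with g(x, y) ≡ 0 (mod 7); the common zeros in that column are the intersection.
  x = 0: f ≡ 0 at y ∈ ∅; g ≡ 0 at y ∈ ∅; common: ∅.
  x = 1: f ≡ 0 at y ∈ ∅; g ≡ 0 at y ∈ {2}; common: ∅.
  x = 2: f ≡ 0 at y ∈ {2}; g ≡ 0 at y ∈ {3, 4}; common: ∅.
  x = 3: f ≡ 0 at y ∈ ∅; g ≡ 0 at y ∈ {0, 3}; common: ∅.
  x = 4: f ≡ 0 at y ∈ ∅; g ≡ 0 at y ∈ ∅; common: ∅.
  x = 5: f ≡ 0 at y ∈ ∅; g ≡ 0 at y ∈ {0, 2}; common: ∅.
  x = 6: f ≡ 0 at y ∈ ∅; g ≡ 0 at y ∈ ∅; common: ∅.
Collecting: common zeros = ∅, so the count is 0.
Comparison with the Bézout bound: 0 ≤ 4 = deg(f)·deg(g), as expected for curves with no common component (the affine F_7-count falls short of the bound because intersections may lie at infinity, over extension fields, or carry multiplicity).


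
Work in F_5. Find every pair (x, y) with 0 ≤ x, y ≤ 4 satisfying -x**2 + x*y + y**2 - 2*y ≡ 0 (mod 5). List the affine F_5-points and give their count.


Affine F_5-points: {(0, 0), (0, 2), (1, 3), (2, 2), (2, 3)}; count = 5.

For each of the 25 pairs (x, y) ∈ F_5², evaluate f(x, y) mod 5. Record the zeros.
  x = 0: [0↦0, 1↦4, 2↦0, 3↦3, 4↦3]  zeros at y ∈ {0, 2}
  x = 1: [0↦4, 1↦4, 2↦1, 3↦0, 4↦1]  zeros at y ∈ {3}
  x = 2: [0↦1, 1↦2, 2↦0, 3↦0, 4↦2]  zeros at y ∈ {2, 3}
  x = 3: [0↦1, 1↦3, 2↦2, 3↦3, 4↦1]  zeros at y ∈ ∅
  x = 4: [0↦4, 1↦2, 2↦2, 3↦4, 4↦3]  zeros at y ∈ ∅
Collecting zeros: affine points = {(0, 0), (0, 2), (1, 3), (2, 2), (2, 3)}.
Total count |C(F_5)_aff| = 5.


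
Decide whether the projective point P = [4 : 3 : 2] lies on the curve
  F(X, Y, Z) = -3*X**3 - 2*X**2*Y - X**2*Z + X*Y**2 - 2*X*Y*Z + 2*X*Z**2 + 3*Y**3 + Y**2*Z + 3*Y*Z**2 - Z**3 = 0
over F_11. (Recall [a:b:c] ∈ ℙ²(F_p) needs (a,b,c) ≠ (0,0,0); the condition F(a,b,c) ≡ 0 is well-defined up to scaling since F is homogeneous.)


F(4,3,2) ≡ 3 (mod 11); P is NOT on the curve.

Evaluate F(4, 3, 2) term-by-term (mod 11).
  -3*X**3 ↦ -3·64·1·1 = -192
  -2*X**2*Y ↦ -2·16·3·1 = -96
  -X**2*Z ↦ -1·16·1·2 = -32
  X*Y**2 ↦ 1·4·9·1 = 36
  -2*X*Y*Z ↦ -2·4·3·2 = -48
  2*X*Z**2 ↦ 2·4·1·4 = 32
  3*Y**3 ↦ 3·1·27·1 = 81
  Y**2*Z ↦ 1·1·9·2 = 18
  3*Y*Z**2 ↦ 3·1·3·4 = 36
  -Z**3 ↦ -1·1·1·8 = -8
Sum: F(4, 3, 2) = (-192) + (-96) + (-32) + (36) + (-48) + (32) + (81) + (18) + (36) + (-8) = -173.
Reducing mod 11: -173 ≡ 3 (mod 11).
Since F(a, b, c) ≡ 3 ≠ 0 (mod 11), P does NOT lie on the curve.


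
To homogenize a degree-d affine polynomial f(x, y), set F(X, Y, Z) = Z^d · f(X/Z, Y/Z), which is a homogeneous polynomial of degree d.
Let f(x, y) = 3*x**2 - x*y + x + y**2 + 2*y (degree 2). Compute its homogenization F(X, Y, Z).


F(X, Y, Z) = 3*X**2 - X*Y + X*Z + Y**2 + 2*Y*Z

deg(f) = 2.
Substitute x = X/Z, y = Y/Z into f, then multiply by Z^2.
  monomial 3·x^2·y^0 ↦ 3·X^2·Y^0·Z^0.
  monomial -1·x^1·y^1 ↦ -1·X^1·Y^1·Z^0.
  monomial 1·x^1·y^0 ↦ 1·X^1·Y^0·Z^1.
  monomial 1·x^0·y^2 ↦ 1·X^0·Y^2·Z^0.
  monomial 2·x^0·y^1 ↦ 2·X^0·Y^1·Z^1.
Collecting: F(X, Y, Z) = 3*X**2 - X*Y + X*Z + Y**2 + 2*Y*Z.


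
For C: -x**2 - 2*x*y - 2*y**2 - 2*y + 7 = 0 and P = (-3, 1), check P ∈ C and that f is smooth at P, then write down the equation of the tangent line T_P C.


Tangent line at P: 4*x + 12 = 0.

Step 1: f(-3, 1) = 0, so P lies on C.
Step 2: partial derivatives
  f_x(x, y) = -2*x - 2*y, f_y(x, y) = -2*x - 4*y - 2.
  f_x(P) = 4, f_y(P) = 0 (gradient nonzero, so P is smooth).
Step 3: tangent line at P: 4·(x − -3) + 0·(y − 1) = 0.
Expanding: 4*x + 12 = 0.


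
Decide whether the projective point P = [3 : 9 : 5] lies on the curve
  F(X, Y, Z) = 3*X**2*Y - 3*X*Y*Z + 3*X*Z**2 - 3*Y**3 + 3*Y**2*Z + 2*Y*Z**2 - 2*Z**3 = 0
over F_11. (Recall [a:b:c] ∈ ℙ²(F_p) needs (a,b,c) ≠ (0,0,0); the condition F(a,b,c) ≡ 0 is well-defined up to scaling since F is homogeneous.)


F(3,9,5) ≡ 6 (mod 11); P is NOT on the curve.

Evaluate F(3, 9, 5) term-by-term (mod 11).
  3*X**2*Y ↦ 3·9·9·1 = 243
  -3*X*Y*Z ↦ -3·3·9·5 = -405
  3*X*Z**2 ↦ 3·3·1·25 = 225
  -3*Y**3 ↦ -3·1·729·1 = -2187
  3*Y**2*Z ↦ 3·1·81·5 = 1215
  2*Y*Z**2 ↦ 2·1·9·25 = 450
  -2*Z**3 ↦ -2·1·1·125 = -250
Sum: F(3, 9, 5) = (243) + (-405) + (225) + (-2187) + (1215) + (450) + (-250) = -709.
Reducing mod 11: -709 ≡ 6 (mod 11).
Since F(a, b, c) ≡ 6 ≠ 0 (mod 11), P does NOT lie on the curve.


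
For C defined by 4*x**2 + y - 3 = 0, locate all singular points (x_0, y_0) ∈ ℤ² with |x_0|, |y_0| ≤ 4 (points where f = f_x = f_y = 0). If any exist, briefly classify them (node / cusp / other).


No singular points in the scanned grid; C is smooth there.

Compute partial derivatives:
  f_x = 8*x.
  f_y = 1.
f_y = 1 is a nonzero constant, so f_y never vanishes: no point (x, y) can satisfy f = f_x = f_y = 0. In particular no (x, y) ∈ {−4, ..., 4}² is singular; the curve is smooth.


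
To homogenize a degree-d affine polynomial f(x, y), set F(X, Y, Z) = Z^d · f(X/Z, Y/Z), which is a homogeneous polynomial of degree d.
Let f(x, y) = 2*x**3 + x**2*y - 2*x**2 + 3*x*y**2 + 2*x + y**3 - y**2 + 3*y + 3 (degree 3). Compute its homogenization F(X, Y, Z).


F(X, Y, Z) = 2*X**3 + X**2*Y - 2*X**2*Z + 3*X*Y**2 + 2*X*Z**2 + Y**3 - Y**2*Z + 3*Y*Z**2 + 3*Z**3

deg(f) = 3.
Substitute x = X/Z, y = Y/Z into f, then multiply by Z^3.
  monomial 2·x^3·y^0 ↦ 2·X^3·Y^0·Z^0.
  monomial 1·x^2·y^1 ↦ 1·X^2·Y^1·Z^0.
  monomial -2·x^2·y^0 ↦ -2·X^2·Y^0·Z^1.
  monomial 3·x^1·y^2 ↦ 3·X^1·Y^2·Z^0.
  monomial 2·x^1·y^0 ↦ 2·X^1·Y^0·Z^2.
  monomial 1·x^0·y^3 ↦ 1·X^0·Y^3·Z^0.
  monomial -1·x^0·y^2 ↦ -1·X^0·Y^2·Z^1.
  monomial 3·x^0·y^1 ↦ 3·X^0·Y^1·Z^2.
  monomial 3·x^0·y^0 ↦ 3·X^0·Y^0·Z^3.
Collecting: F(X, Y, Z) = 2*X**3 + X**2*Y - 2*X**2*Z + 3*X*Y**2 + 2*X*Z**2 + Y**3 - Y**2*Z + 3*Y*Z**2 + 3*Z**3.


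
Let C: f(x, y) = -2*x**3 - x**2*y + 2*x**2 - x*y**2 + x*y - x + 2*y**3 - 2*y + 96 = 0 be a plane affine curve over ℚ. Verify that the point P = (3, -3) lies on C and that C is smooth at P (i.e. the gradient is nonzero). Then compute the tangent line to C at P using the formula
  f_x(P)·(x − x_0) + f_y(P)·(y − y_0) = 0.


Tangent line at P: -37*x + 64*y + 303 = 0.

Step 1: f(3, -3) = 0, so P lies on C.
Step 2: partial derivatives
  f_x(x, y) = -6*x**2 - 2*x*y + 4*x - y**2 + y - 1, f_y(x, y) = -x**2 - 2*x*y + x + 6*y**2 - 2.
  f_x(P) = -37, f_y(P) = 64 (gradient nonzero, so P is smooth).
Step 3: tangent line at P: -37·(x − 3) + 64·(y − -3) = 0.
Expanding: -37*x + 64*y + 303 = 0.


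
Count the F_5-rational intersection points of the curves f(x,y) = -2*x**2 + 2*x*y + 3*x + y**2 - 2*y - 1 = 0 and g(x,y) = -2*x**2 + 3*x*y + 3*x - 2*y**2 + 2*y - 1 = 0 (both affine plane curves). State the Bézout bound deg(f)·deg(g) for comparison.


Common zeros: {(1, 0), (2, 2), (3, 0)}; count = 3; Bézout bound = 4.

deg(f) = 2, deg(g) = 2, so Bézout bound = 4.
Scan x ∈ F_5. For each x, list the y ∈ F_5 with f(x, y) ≡ 0 and those with g(x, y) ≡ 0 (mod 5); the common zeros in that column are the intersection.
  x = 0: f ≡ 0 at y ∈ ∅; g ≡ 0 at y ∈ {2, 4}; common: ∅.
  x = 1: f ≡ 0 at y ∈ {0}; g ≡ 0 at y ∈ {0}; common: {0}.
  x = 2: f ≡ 0 at y ∈ {1, 2}; g ≡ 0 at y ∈ {2}; common: {2}.
  x = 3: f ≡ 0 at y ∈ {0, 1}; g ≡ 0 at y ∈ {0, 3}; common: {0}.
  x = 4: f ≡ 0 at y ∈ {2}; g ≡ 0 at y ∈ ∅; common: ∅.
Collecting: common zeros = {(1, 0), (2, 2), (3, 0)}, so the count is 3.
Comparison with the Bézout bound: 3 ≤ 4 = deg(f)·deg(g), as expected for curves with no common component (the affine F_5-count falls short of the bound because intersections may lie at infinity, over extension fields, or carry multiplicity).


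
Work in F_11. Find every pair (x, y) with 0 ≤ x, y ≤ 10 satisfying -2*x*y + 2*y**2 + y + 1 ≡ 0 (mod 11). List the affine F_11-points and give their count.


Affine F_11-points: {(0, 2), (0, 3), (1, 8), (1, 9), (2, 1), (2, 6), (6, 4), (6, 7), (10, 5), (10, 10)}; count = 10.

For each of the 121 pairs (x, y) ∈ F_11², evaluate f(x, y) mod 11. Record the zeros.
  x = 0: [0↦1, 1↦4, 2↦0, 3↦0, 4↦4, 5↦1, 6↦2, 7↦7, 8↦5, 9↦7, 10↦2]  zeros at y ∈ {2, 3}
  x = 1: [0↦1, 1↦2, 2↦7, 3↦5, 4↦7, 5↦2, 6↦1, 7↦4, 8↦0, 9↦0, 10↦4]  zeros at y ∈ {8, 9}
  x = 2: [0↦1, 1↦0, 2↦3, 3↦10, 4↦10, 5↦3, 6↦0, 7↦1, 8↦6, 9↦4, 10↦6]  zeros at y ∈ {1, 6}
  x = 3: [0↦1, 1↦9, 2↦10, 3↦4, 4↦2, 5↦4, 6↦10, 7↦9, 8↦1, 9↦8, 10↦8]  zeros at y ∈ ∅
  x = 4: [0↦1, 1↦7, 2↦6, 3↦9, 4↦5, 5↦5, 6↦9, 7↦6, 8↦7, 9↦1, 10↦10]  zeros at y ∈ ∅
  x = 5: [0↦1, 1↦5, 2↦2, 3↦3, 4↦8, 5↦6, 6↦8, 7↦3, 8↦2, 9↦5, 10↦1]  zeros at y ∈ ∅
  x = 6: [0↦1, 1↦3, 2↦9, 3↦8, 4↦0, 5↦7, 6↦7, 7↦0, 8↦8, 9↦9, 10↦3]  zeros at y ∈ {4, 7}
  x = 7: [0↦1, 1↦1, 2↦5, 3↦2, 4↦3, 5↦8, 6↦6, 7↦8, 8↦3, 9↦2, 10↦5]  zeros at y ∈ ∅
  x = 8: [0↦1, 1↦10, 2↦1, 3↦7, 4↦6, 5↦9, 6↦5, 7↦5, 8↦9, 9↦6, 10↦7]  zeros at y ∈ ∅
  x = 9: [0↦1, 1↦8, 2↦8, 3↦1, 4↦9, 5↦10, 6↦4, 7↦2, 8↦4, 9↦10, 10↦9]  zeros at y ∈ ∅
  x = 10: [0↦1, 1↦6, 2↦4, 3↦6, 4↦1, 5↦0, 6↦3, 7↦10, 8↦10, 9↦3, 10↦0]  zeros at y ∈ {5, 10}
Collecting zeros: affine points = {(0, 2), (0, 3), (1, 8), (1, 9), (2, 1), (2, 6), (6, 4), (6, 7), (10, 5), (10, 10)}.
Total count |C(F_11)_aff| = 10.


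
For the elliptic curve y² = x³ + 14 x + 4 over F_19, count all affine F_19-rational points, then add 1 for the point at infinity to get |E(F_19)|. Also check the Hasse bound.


Affine points = {(0, 2), (0, 17), (1, 0), (3, 4), (3, 15), (5, 3), (5, 16), (6, 0), (8, 1), (8, 18), (9, 2), (9, 17), (10, 2), (10, 17), (11, 8), (11, 11), (12, 0), (15, 6), (15, 13), (16, 7), (16, 12), (17, 5), (17, 14)}; affine count = 23; |E(F_19)| = 24.

Discriminant check: Δ ∝ 4a³ + 27b² = 4·14³ + 27·4² = 4·2744 + 27·16 ≡ 8 (mod 19). Nonzero ⇒ E is nonsingular.
For each x ∈ F_19, compute rhs = x³ + 14·x + 4 mod 19, then count y ∈ F_19 with y² ≡ rhs.
  x = 0: rhs = 4, matching y values: 2, 17 (2 points).
  x = 1: rhs = 0, matching y values: 0 (1 points).
  x = 2: rhs = 2, matching y values: none (0 points).
  x = 3: rhs = 16, matching y values: 4, 15 (2 points).
  x = 4: rhs = 10, matching y values: none (0 points).
  x = 5: rhs = 9, matching y values: 3, 16 (2 points).
  x = 6: rhs = 0, matching y values: 0 (1 points).
  x = 7: rhs = 8, matching y values: none (0 points).
  x = 8: rhs = 1, matching y values: 1, 18 (2 points).
  x = 9: rhs = 4, matching y values: 2, 17 (2 points).
  x = 10: rhs = 4, matching y values: 2, 17 (2 points).
  x = 11: rhs = 7, matching y values: 8, 11 (2 points).
  x = 12: rhs = 0, matching y values: 0 (1 points).
  x = 13: rhs = 8, matching y values: none (0 points).
  x = 14: rhs = 18, matching y values: none (0 points).
  x = 15: rhs = 17, matching y values: 6, 13 (2 points).
  x = 16: rhs = 11, matching y values: 7, 12 (2 points).
  x = 17: rhs = 6, matching y values: 5, 14 (2 points).
  x = 18: rhs = 8, matching y values: none (0 points).
Total affine count: 23.
Full point count |E(F_19)| = 23 + 1 = 24.
Hasse bound: |24 − (19+1)| = |4| = 4 ≤ 2√19 ≈ 8.7178 ✓.


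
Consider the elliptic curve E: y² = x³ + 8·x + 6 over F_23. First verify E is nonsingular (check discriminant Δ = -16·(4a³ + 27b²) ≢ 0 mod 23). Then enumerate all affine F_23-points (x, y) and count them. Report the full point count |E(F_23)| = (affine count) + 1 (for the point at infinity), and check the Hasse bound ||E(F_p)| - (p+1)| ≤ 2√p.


Affine points = {(0, 11), (0, 12), (9, 5), (9, 18), (12, 6), (12, 17), (17, 8), (17, 15), (18, 5), (18, 18), (19, 5), (19, 18), (20, 1), (20, 22)}; affine count = 14; |E(F_23)| = 15.

Discriminant check: Δ ∝ 4a³ + 27b² = 4·8³ + 27·6² = 4·512 + 27·36 ≡ 7 (mod 23). Nonzero ⇒ E is nonsingular.
For each x ∈ F_23, compute rhs = x³ + 8·x + 6 mod 23, then count y ∈ F_23 with y² ≡ rhs.
  x = 0: rhs = 6, matching y values: 11, 12 (2 points).
  x = 1: rhs = 15, matching y values: none (0 points).
  x = 2: rhs = 7, matching y values: none (0 points).
  x = 3: rhs = 11, matching y values: none (0 points).
  x = 4: rhs = 10, matching y values: none (0 points).
  x = 5: rhs = 10, matching y values: none (0 points).
  x = 6: rhs = 17, matching y values: none (0 points).
  x = 7: rhs = 14, matching y values: none (0 points).
  x = 8: rhs = 7, matching y values: none (0 points).
  x = 9: rhs = 2, matching y values: 5, 18 (2 points).
  x = 10: rhs = 5, matching y values: none (0 points).
  x = 11: rhs = 22, matching y values: none (0 points).
  x = 12: rhs = 13, matching y values: 6, 17 (2 points).
  x = 13: rhs = 7, matching y values: none (0 points).
  x = 14: rhs = 10, matching y values: none (0 points).
  x = 15: rhs = 5, matching y values: none (0 points).
  x = 16: rhs = 21, matching y values: none (0 points).
  x = 17: rhs = 18, matching y values: 8, 15 (2 points).
  x = 18: rhs = 2, matching y values: 5, 18 (2 points).
  x = 19: rhs = 2, matching y values: 5, 18 (2 points).
  x = 20: rhs = 1, matching y values: 1, 22 (2 points).
  x = 21: rhs = 5, matching y values: none (0 points).
  x = 22: rhs = 20, matching y values: none (0 points).
Total affine count: 14.
Full point count |E(F_23)| = 14 + 1 = 15.
Hasse bound: |15 − (23+1)| = |-9| = 9 ≤ 2√23 ≈ 9.5917 ✓.


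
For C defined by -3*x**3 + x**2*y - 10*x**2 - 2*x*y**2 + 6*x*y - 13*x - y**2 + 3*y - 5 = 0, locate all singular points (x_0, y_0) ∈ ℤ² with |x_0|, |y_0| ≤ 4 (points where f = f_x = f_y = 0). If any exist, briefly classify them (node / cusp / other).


Singular points: {(-1, 1)}; classification: cusp.

Compute partial derivatives:
  f_x = -9*x**2 + 2*x*y - 20*x - 2*y**2 + 6*y - 13.
  f_y = x**2 - 4*x*y + 6*x - 2*y + 3.
Scan x_0 ∈ {−4, ..., 4}. For each x_0, f_y(x_0, y) is a polynomial in y; find its integer roots y ∈ {−4, ..., 4}, then test f_x and f at those candidates.
  x = -4: f_y(-4, y) = 14*y - 5; no integer root y with |y| ≤ 4.
  x = -3: f_y(-3, y) = 10*y - 6; no integer root y with |y| ≤ 4.
  x = -2: f_y(-2, y) = 6*y - 5; no integer root y with |y| ≤ 4.
  x = -1: f_y(-1, y) = 2*y - 2; vanishes at y ∈ {1}. (-1, 1): f_x = 0, f = 0 — SINGULAR.
  x = 0: f_y(0, y) = 3 - 2*y; no integer root y with |y| ≤ 4.
  x = 1: f_y(1, y) = 10 - 6*y; no integer root y with |y| ≤ 4.
  x = 2: f_y(2, y) = 19 - 10*y; no integer root y with |y| ≤ 4.
  x = 3: f_y(3, y) = 30 - 14*y; no integer root y with |y| ≤ 4.
  x = 4: f_y(4, y) = 43 - 18*y; no integer root y with |y| ≤ 4.
Only singular point on the grid: (-1, 1).
Classify: substitute x = -1 + u, y = 1 + v and expand: f = -3*u**3 + u**2*v - 2*u*v**2 + v**2.
No constant or linear terms (consistent with a singular point). Quadratic part: v**2. Cubic part: -3*u**3 + u**2*v - 2*u*v**2.
The quadratic part v**2 is a perfect square, so there is a single (double) tangent line v = 0, i.e. y = 1. Restricting the cubic part to that line (v = 0) leaves -3*u**3 ≠ 0, so f is not divisible by v and the branch is v² ≈ 3*u**3 to lowest order — this is a cusp.
Classification: cusp.


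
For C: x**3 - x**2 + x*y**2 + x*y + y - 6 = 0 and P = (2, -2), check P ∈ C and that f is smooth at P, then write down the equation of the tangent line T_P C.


Tangent line at P: 10*x - 5*y - 30 = 0.

Step 1: f(2, -2) = 0, so P lies on C.
Step 2: partial derivatives
  f_x(x, y) = 3*x**2 - 2*x + y**2 + y, f_y(x, y) = 2*x*y + x + 1.
  f_x(P) = 10, f_y(P) = -5 (gradient nonzero, so P is smooth).
Step 3: tangent line at P: 10·(x − 2) + -5·(y − -2) = 0.
Expanding: 10*x - 5*y - 30 = 0.


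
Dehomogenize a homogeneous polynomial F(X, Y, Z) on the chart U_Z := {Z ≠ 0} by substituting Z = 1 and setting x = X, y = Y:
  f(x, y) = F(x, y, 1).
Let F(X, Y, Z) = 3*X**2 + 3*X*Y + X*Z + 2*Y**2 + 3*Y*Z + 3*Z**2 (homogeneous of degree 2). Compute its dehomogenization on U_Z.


f(x, y) = 3*x**2 + 3*x*y + x + 2*y**2 + 3*y + 3

On U_Z we set Z = 1. Each monomial c·X^i·Y^j·Z^k in F becomes c·x^i·y^j·1^k = c·x^i·y^j.
Substituting Z = 1: F(X, Y, 1) = 3*x**2 + 3*x*y + x + 2*y**2 + 3*y + 3.
Note: deg(f) ≤ deg(F) = 2; strict inequality happens when F is divisible by Z (lost terms).


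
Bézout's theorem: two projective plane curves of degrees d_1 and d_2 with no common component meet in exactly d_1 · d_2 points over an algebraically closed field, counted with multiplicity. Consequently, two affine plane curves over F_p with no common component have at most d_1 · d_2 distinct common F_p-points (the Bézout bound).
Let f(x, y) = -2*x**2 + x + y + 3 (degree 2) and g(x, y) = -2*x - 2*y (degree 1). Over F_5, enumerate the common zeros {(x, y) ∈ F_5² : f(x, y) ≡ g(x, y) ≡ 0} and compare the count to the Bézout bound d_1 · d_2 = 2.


Common zeros: {(2, 3), (3, 2)}; count = 2; Bézout bound = 2.

deg(f) = 2, deg(g) = 1, so Bézout bound = 2.
Scan x ∈ F_5. For each x, list the y ∈ F_5 with f(x, y) ≡ 0 and those with g(x, y) ≡ 0 (mod 5); the common zeros in that column are the intersection.
  x = 0: f ≡ 0 at y ∈ {2}; g ≡ 0 at y ∈ {0}; common: ∅.
  x = 1: f ≡ 0 at y ∈ {3}; g ≡ 0 at y ∈ {4}; common: ∅.
  x = 2: f ≡ 0 at y ∈ {3}; g ≡ 0 at y ∈ {3}; common: {3}.
  x = 3: f ≡ 0 at y ∈ {2}; g ≡ 0 at y ∈ {2}; common: {2}.
  x = 4: f ≡ 0 at y ∈ {0}; g ≡ 0 at y ∈ {1}; common: ∅.
Collecting: common zeros = {(2, 3), (3, 2)}, so the count is 2.
Comparison with the Bézout bound: 2 ≤ 2 = deg(f)·deg(g), as expected for curves with no common component (the bound is attained).


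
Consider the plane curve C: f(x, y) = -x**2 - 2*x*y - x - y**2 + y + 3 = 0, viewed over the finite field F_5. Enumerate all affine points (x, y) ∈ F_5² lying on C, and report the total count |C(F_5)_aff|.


Affine F_5-points: {(1, 2), (3, 1), (3, 4), (4, 1), (4, 2)}; count = 5.

For each of the 25 pairs (x, y) ∈ F_5², evaluate f(x, y) mod 5. Record the zeros.
  x = 0: [0↦3, 1↦3, 2↦1, 3↦2, 4↦1]  zeros at y ∈ ∅
  x = 1: [0↦1, 1↦4, 2↦0, 3↦4, 4↦1]  zeros at y ∈ {2}
  x = 2: [0↦2, 1↦3, 2↦2, 3↦4, 4↦4]  zeros at y ∈ ∅
  x = 3: [0↦1, 1↦0, 2↦2, 3↦2, 4↦0]  zeros at y ∈ {1, 4}
  x = 4: [0↦3, 1↦0, 2↦0, 3↦3, 4↦4]  zeros at y ∈ {1, 2}
Collecting zeros: affine points = {(1, 2), (3, 1), (3, 4), (4, 1), (4, 2)}.
Total count |C(F_5)_aff| = 5.


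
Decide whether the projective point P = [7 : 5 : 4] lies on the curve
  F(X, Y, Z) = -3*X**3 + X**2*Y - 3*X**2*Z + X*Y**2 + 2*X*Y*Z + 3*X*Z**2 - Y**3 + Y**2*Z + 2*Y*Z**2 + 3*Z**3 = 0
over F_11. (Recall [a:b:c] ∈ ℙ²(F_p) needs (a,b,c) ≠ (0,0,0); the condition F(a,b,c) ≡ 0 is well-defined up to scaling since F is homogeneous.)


F(7,5,4) ≡ 10 (mod 11); P is NOT on the curve.

Evaluate F(7, 5, 4) term-by-term (mod 11).
  -3*X**3 ↦ -3·343·1·1 = -1029
  X**2*Y ↦ 1·49·5·1 = 245
  -3*X**2*Z ↦ -3·49·1·4 = -588
  X*Y**2 ↦ 1·7·25·1 = 175
  2*X*Y*Z ↦ 2·7·5·4 = 280
  3*X*Z**2 ↦ 3·7·1·16 = 336
  -Y**3 ↦ -1·1·125·1 = -125
  Y**2*Z ↦ 1·1·25·4 = 100
  2*Y*Z**2 ↦ 2·1·5·16 = 160
  3*Z**3 ↦ 3·1·1·64 = 192
Sum: F(7, 5, 4) = (-1029) + (245) + (-588) + (175) + (280) + (336) + (-125) + (100) + (160) + (192) = -254.
Reducing mod 11: -254 ≡ 10 (mod 11).
Since F(a, b, c) ≡ 10 ≠ 0 (mod 11), P does NOT lie on the curve.


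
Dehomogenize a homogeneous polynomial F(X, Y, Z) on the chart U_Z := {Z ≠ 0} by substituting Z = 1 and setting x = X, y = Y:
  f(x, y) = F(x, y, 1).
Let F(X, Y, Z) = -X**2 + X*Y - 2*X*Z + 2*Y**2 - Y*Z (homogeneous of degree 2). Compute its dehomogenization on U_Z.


f(x, y) = -x**2 + x*y - 2*x + 2*y**2 - y

On U_Z we set Z = 1. Each monomial c·X^i·Y^j·Z^k in F becomes c·x^i·y^j·1^k = c·x^i·y^j.
Substituting Z = 1: F(X, Y, 1) = -x**2 + x*y - 2*x + 2*y**2 - y.
Note: deg(f) ≤ deg(F) = 2; strict inequality happens when F is divisible by Z (lost terms).


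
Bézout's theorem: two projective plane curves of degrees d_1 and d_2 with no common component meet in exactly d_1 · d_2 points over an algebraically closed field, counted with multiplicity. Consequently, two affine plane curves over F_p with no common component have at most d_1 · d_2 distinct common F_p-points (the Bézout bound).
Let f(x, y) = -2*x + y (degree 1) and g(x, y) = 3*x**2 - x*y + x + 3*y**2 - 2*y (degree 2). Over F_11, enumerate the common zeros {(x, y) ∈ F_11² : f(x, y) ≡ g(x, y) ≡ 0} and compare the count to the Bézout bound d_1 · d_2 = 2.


Common zeros: {(0, 0), (7, 3)}; count = 2; Bézout bound = 2.

deg(f) = 1, deg(g) = 2, so Bézout bound = 2.
Scan x ∈ F_11. For each x, list the y ∈ F_11 with f(x, y) ≡ 0 and those with g(x, y) ≡ 0 (mod 11); the common zeros in that column are the intersection.
  x = 0: f ≡ 0 at y ∈ {0}; g ≡ 0 at y ∈ {0, 8}; common: {0}.
  x = 1: f ≡ 0 at y ∈ {2}; g ≡ 0 at y ∈ {3, 9}; common: ∅.
  x = 2: f ≡ 0 at y ∈ {4}; g ≡ 0 at y ∈ ∅; common: ∅.
  x = 3: f ≡ 0 at y ∈ {6}; g ≡ 0 at y ∈ ∅; common: ∅.
  x = 4: f ≡ 0 at y ∈ {8}; g ≡ 0 at y ∈ ∅; common: ∅.
  x = 5: f ≡ 0 at y ∈ {10}; g ≡ 0 at y ∈ ∅; common: ∅.
  x = 6: f ≡ 0 at y ∈ {1}; g ≡ 0 at y ∈ {2, 8}; common: ∅.
  x = 7: f ≡ 0 at y ∈ {3}; g ≡ 0 at y ∈ {0, 3}; common: {3}.
  x = 8: f ≡ 0 at y ∈ {5}; g ≡ 0 at y ∈ ∅; common: ∅.
  x = 9: f ≡ 0 at y ∈ {7}; g ≡ 0 at y ∈ {2, 9}; common: ∅.
  x = 10: f ≡ 0 at y ∈ {9}; g ≡ 0 at y ∈ ∅; common: ∅.
Collecting: common zeros = {(0, 0), (7, 3)}, so the count is 2.
Comparison with the Bézout bound: 2 ≤ 2 = deg(f)·deg(g), as expected for curves with no common component (the bound is attained).


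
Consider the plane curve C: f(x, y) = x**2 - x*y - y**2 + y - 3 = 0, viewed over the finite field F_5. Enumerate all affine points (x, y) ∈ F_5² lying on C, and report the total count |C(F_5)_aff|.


Affine F_5-points: {(0, 2), (0, 4), (2, 2), (4, 3), (4, 4)}; count = 5.

For each of the 25 pairs (x, y) ∈ F_5², evaluate f(x, y) mod 5. Record the zeros.
  x = 0: [0↦2, 1↦2, 2↦0, 3↦1, 4↦0]  zeros at y ∈ {2, 4}
  x = 1: [0↦3, 1↦2, 2↦4, 3↦4, 4↦2]  zeros at y ∈ ∅
  x = 2: [0↦1, 1↦4, 2↦0, 3↦4, 4↦1]  zeros at y ∈ {2}
  x = 3: [0↦1, 1↦3, 2↦3, 3↦1, 4↦2]  zeros at y ∈ ∅
  x = 4: [0↦3, 1↦4, 2↦3, 3↦0, 4↦0]  zeros at y ∈ {3, 4}
Collecting zeros: affine points = {(0, 2), (0, 4), (2, 2), (4, 3), (4, 4)}.
Total count |C(F_5)_aff| = 5.


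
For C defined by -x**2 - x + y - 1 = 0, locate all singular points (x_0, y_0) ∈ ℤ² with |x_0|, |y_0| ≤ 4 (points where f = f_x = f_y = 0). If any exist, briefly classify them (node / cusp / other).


No singular points in the scanned grid; C is smooth there.

Compute partial derivatives:
  f_x = -2*x - 1.
  f_y = 1.
f_y = 1 is a nonzero constant, so f_y never vanishes: no point (x, y) can satisfy f = f_x = f_y = 0. In particular no (x, y) ∈ {−4, ..., 4}² is singular; the curve is smooth.


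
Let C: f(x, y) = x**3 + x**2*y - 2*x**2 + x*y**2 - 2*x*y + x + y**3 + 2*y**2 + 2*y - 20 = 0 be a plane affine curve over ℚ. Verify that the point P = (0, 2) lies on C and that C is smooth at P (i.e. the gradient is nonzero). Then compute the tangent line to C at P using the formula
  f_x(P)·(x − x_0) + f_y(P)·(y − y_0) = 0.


Tangent line at P: x + 22*y - 44 = 0.

Step 1: f(0, 2) = 0, so P lies on C.
Step 2: partial derivatives
  f_x(x, y) = 3*x**2 + 2*x*y - 4*x + y**2 - 2*y + 1, f_y(x, y) = x**2 + 2*x*y - 2*x + 3*y**2 + 4*y + 2.
  f_x(P) = 1, f_y(P) = 22 (gradient nonzero, so P is smooth).
Step 3: tangent line at P: 1·(x − 0) + 22·(y − 2) = 0.
Expanding: x + 22*y - 44 = 0.


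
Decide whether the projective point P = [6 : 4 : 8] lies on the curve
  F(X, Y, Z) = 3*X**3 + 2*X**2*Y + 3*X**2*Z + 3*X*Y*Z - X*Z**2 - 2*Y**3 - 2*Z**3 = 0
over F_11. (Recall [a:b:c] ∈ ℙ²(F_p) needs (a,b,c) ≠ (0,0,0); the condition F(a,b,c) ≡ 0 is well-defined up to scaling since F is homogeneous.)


F(6,4,8) ≡ 4 (mod 11); P is NOT on the curve.

Evaluate F(6, 4, 8) term-by-term (mod 11).
  3*X**3 ↦ 3·216·1·1 = 648
  2*X**2*Y ↦ 2·36·4·1 = 288
  3*X**2*Z ↦ 3·36·1·8 = 864
  3*X*Y*Z ↦ 3·6·4·8 = 576
  -X*Z**2 ↦ -1·6·1·64 = -384
  -2*Y**3 ↦ -2·1·64·1 = -128
  -2*Z**3 ↦ -2·1·1·512 = -1024
Sum: F(6, 4, 8) = (648) + (288) + (864) + (576) + (-384) + (-128) + (-1024) = 840.
Reducing mod 11: 840 ≡ 4 (mod 11).
Since F(a, b, c) ≡ 4 ≠ 0 (mod 11), P does NOT lie on the curve.


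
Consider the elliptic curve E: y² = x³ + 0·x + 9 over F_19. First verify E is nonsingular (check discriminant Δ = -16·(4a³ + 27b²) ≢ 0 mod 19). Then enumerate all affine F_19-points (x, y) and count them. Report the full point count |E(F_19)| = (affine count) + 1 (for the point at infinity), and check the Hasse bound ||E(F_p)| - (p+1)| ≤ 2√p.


Affine points = {(0, 3), (0, 16), (2, 6), (2, 13), (3, 6), (3, 13), (4, 4), (4, 15), (5, 1), (5, 18), (6, 4), (6, 15), (9, 4), (9, 15), (14, 6), (14, 13), (16, 1), (16, 18), (17, 1), (17, 18)}; affine count = 20; |E(F_19)| = 21.

Discriminant check: Δ ∝ 4a³ + 27b² = 4·0³ + 27·9² = 4·0 + 27·81 ≡ 2 (mod 19). Nonzero ⇒ E is nonsingular.
For each x ∈ F_19, compute rhs = x³ + 0·x + 9 mod 19, then count y ∈ F_19 with y² ≡ rhs.
  x = 0: rhs = 9, matching y values: 3, 16 (2 points).
  x = 1: rhs = 10, matching y values: none (0 points).
  x = 2: rhs = 17, matching y values: 6, 13 (2 points).
  x = 3: rhs = 17, matching y values: 6, 13 (2 points).
  x = 4: rhs = 16, matching y values: 4, 15 (2 points).
  x = 5: rhs = 1, matching y values: 1, 18 (2 points).
  x = 6: rhs = 16, matching y values: 4, 15 (2 points).
  x = 7: rhs = 10, matching y values: none (0 points).
  x = 8: rhs = 8, matching y values: none (0 points).
  x = 9: rhs = 16, matching y values: 4, 15 (2 points).
  x = 10: rhs = 2, matching y values: none (0 points).
  x = 11: rhs = 10, matching y values: none (0 points).
  x = 12: rhs = 8, matching y values: none (0 points).
  x = 13: rhs = 2, matching y values: none (0 points).
  x = 14: rhs = 17, matching y values: 6, 13 (2 points).
  x = 15: rhs = 2, matching y values: none (0 points).
  x = 16: rhs = 1, matching y values: 1, 18 (2 points).
  x = 17: rhs = 1, matching y values: 1, 18 (2 points).
  x = 18: rhs = 8, matching y values: none (0 points).
Total affine count: 20.
Full point count |E(F_19)| = 20 + 1 = 21.
Hasse bound: |21 − (19+1)| = |1| = 1 ≤ 2√19 ≈ 8.7178 ✓.


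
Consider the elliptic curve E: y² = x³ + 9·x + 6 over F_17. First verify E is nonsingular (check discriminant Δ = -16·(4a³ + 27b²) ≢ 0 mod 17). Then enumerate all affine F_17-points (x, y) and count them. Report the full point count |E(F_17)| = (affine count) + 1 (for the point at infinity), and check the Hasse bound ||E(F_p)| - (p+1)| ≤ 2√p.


Affine points = {(1, 4), (1, 13), (2, 7), (2, 10), (3, 3), (3, 14), (4, 2), (4, 15), (6, 2), (6, 15), (7, 2), (7, 15), (9, 0), (10, 5), (10, 12), (11, 5), (11, 12), (13, 5), (13, 12), (16, 8), (16, 9)}; affine count = 21; |E(F_17)| = 22.

Discriminant check: Δ ∝ 4a³ + 27b² = 4·9³ + 27·6² = 4·729 + 27·36 ≡ 12 (mod 17). Nonzero ⇒ E is nonsingular.
For each x ∈ F_17, compute rhs = x³ + 9·x + 6 mod 17, then count y ∈ F_17 with y² ≡ rhs.
  x = 0: rhs = 6, matching y values: none (0 points).
  x = 1: rhs = 16, matching y values: 4, 13 (2 points).
  x = 2: rhs = 15, matching y values: 7, 10 (2 points).
  x = 3: rhs = 9, matching y values: 3, 14 (2 points).
  x = 4: rhs = 4, matching y values: 2, 15 (2 points).
  x = 5: rhs = 6, matching y values: none (0 points).
  x = 6: rhs = 4, matching y values: 2, 15 (2 points).
  x = 7: rhs = 4, matching y values: 2, 15 (2 points).
  x = 8: rhs = 12, matching y values: none (0 points).
  x = 9: rhs = 0, matching y values: 0 (1 points).
  x = 10: rhs = 8, matching y values: 5, 12 (2 points).
  x = 11: rhs = 8, matching y values: 5, 12 (2 points).
  x = 12: rhs = 6, matching y values: none (0 points).
  x = 13: rhs = 8, matching y values: 5, 12 (2 points).
  x = 14: rhs = 3, matching y values: none (0 points).
  x = 15: rhs = 14, matching y values: none (0 points).
  x = 16: rhs = 13, matching y values: 8, 9 (2 points).
Total affine count: 21.
Full point count |E(F_17)| = 21 + 1 = 22.
Hasse bound: |22 − (17+1)| = |4| = 4 ≤ 2√17 ≈ 8.2462 ✓.


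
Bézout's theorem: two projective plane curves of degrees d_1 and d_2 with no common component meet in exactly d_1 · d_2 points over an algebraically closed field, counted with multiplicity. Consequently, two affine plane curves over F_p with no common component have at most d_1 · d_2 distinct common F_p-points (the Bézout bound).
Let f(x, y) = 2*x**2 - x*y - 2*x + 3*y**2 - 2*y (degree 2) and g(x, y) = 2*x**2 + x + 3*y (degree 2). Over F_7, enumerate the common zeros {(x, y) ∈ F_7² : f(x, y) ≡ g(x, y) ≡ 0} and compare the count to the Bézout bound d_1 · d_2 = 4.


Common zeros: {(0, 0), (6, 2)}; count = 2; Bézout bound = 4.

deg(f) = 2, deg(g) = 2, so Bézout bound = 4.
Scan x ∈ F_7. For each x, list the y ∈ F_7 with f(x, y) ≡ 0 and those with g(x, y) ≡ 0 (mod 7); the common zeros in that column are the intersection.
  x = 0: f ≡ 0 at y ∈ {0, 3}; g ≡ 0 at y ∈ {0}; common: {0}.
  x = 1: f ≡ 0 at y ∈ {0, 1}; g ≡ 0 at y ∈ {6}; common: ∅.
  x = 2: f ≡ 0 at y ∈ ∅; g ≡ 0 at y ∈ {6}; common: ∅.
  x = 3: f ≡ 0 at y ∈ {2}; g ≡ 0 at y ∈ {0}; common: ∅.
  x = 4: f ≡ 0 at y ∈ {1}; g ≡ 0 at y ∈ {2}; common: ∅.
  x = 5: f ≡ 0 at y ∈ ∅; g ≡ 0 at y ∈ {5}; common: ∅.
  x = 6: f ≡ 0 at y ∈ {2, 3}; g ≡ 0 at y ∈ {2}; common: {2}.
Collecting: common zeros = {(0, 0), (6, 2)}, so the count is 2.
Comparison with the Bézout bound: 2 ≤ 4 = deg(f)·deg(g), as expected for curves with no common component (the affine F_7-count falls short of the bound because intersections may lie at infinity, over extension fields, or carry multiplicity).


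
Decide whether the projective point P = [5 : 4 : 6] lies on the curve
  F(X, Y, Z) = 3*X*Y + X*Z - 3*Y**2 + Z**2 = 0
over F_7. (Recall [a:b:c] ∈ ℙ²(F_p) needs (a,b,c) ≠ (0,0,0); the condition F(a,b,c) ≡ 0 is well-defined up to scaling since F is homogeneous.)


F(5,4,6) ≡ 1 (mod 7); P is NOT on the curve.

Evaluate F(5, 4, 6) term-by-term (mod 7).
  3*X*Y ↦ 3·5·4·1 = 60
  X*Z ↦ 1·5·1·6 = 30
  -3*Y**2 ↦ -3·1·16·1 = -48
  Z**2 ↦ 1·1·1·36 = 36
Sum: F(5, 4, 6) = (60) + (30) + (-48) + (36) = 78.
Reducing mod 7: 78 ≡ 1 (mod 7).
Since F(a, b, c) ≡ 1 ≠ 0 (mod 7), P does NOT lie on the curve.


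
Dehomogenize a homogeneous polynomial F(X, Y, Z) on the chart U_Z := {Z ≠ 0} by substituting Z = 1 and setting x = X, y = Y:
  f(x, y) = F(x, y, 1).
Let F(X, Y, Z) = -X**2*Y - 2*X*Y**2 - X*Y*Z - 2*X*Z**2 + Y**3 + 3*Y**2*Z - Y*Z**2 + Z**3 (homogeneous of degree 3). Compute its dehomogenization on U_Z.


f(x, y) = -x**2*y - 2*x*y**2 - x*y - 2*x + y**3 + 3*y**2 - y + 1

On U_Z we set Z = 1. Each monomial c·X^i·Y^j·Z^k in F becomes c·x^i·y^j·1^k = c·x^i·y^j.
Substituting Z = 1: F(X, Y, 1) = -x**2*y - 2*x*y**2 - x*y - 2*x + y**3 + 3*y**2 - y + 1.
Note: deg(f) ≤ deg(F) = 3; strict inequality happens when F is divisible by Z (lost terms).


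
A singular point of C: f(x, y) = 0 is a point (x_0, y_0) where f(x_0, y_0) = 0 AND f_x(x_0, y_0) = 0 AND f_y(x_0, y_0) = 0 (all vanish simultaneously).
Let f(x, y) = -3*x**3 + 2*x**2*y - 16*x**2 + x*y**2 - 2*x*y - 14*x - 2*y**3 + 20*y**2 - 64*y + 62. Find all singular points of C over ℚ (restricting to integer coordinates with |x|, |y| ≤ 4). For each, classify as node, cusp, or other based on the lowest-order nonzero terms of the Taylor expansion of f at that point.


Singular points: {(-1, 3)}; classification: node.

Compute partial derivatives:
  f_x = -9*x**2 + 4*x*y - 32*x + y**2 - 2*y - 14.
  f_y = 2*x**2 + 2*x*y - 2*x - 6*y**2 + 40*y - 64.
Scan x_0 ∈ {−4, ..., 4}. For each x_0, f_y(x_0, y) is a polynomial in y; find its integer roots y ∈ {−4, ..., 4}, then test f_x and f at those candidates.
  x = -4: f_y(-4, y) = -6*y**2 + 32*y - 24; no integer root y with |y| ≤ 4.
  x = -3: f_y(-3, y) = -6*y**2 + 34*y - 40; vanishes at y ∈ {4}. (-3, 4): f_x = -39 ≠ 0.
  x = -2: f_y(-2, y) = -6*y**2 + 36*y - 52; no integer root y with |y| ≤ 4.
  x = -1: f_y(-1, y) = -6*y**2 + 38*y - 60; vanishes at y ∈ {3}. (-1, 3): f_x = 0, f = 0 — SINGULAR.
  x = 0: f_y(0, y) = -6*y**2 + 40*y - 64; vanishes at y ∈ {4}. (0, 4): f_x = -6 ≠ 0.
  x = 1: f_y(1, y) = -6*y**2 + 42*y - 64; no integer root y with |y| ≤ 4.
  x = 2: f_y(2, y) = -6*y**2 + 44*y - 60; no integer root y with |y| ≤ 4.
  x = 3: f_y(3, y) = -6*y**2 + 46*y - 52; no integer root y with |y| ≤ 4.
  x = 4: f_y(4, y) = -6*y**2 + 48*y - 40; no integer root y with |y| ≤ 4.
Only singular point on the grid: (-1, 3).
Classify: substitute x = -1 + u, y = 3 + v and expand: f = -3*u**3 + 2*u**2*v - u**2 + u*v**2 - 2*v**3 + v**2.
No constant or linear terms (consistent with a singular point). Quadratic part: -u**2 + v**2. Cubic part: -3*u**3 + 2*u**2*v + u*v**2 - 2*v**3.
The quadratic part v**2 - u**2 = (v − u)(v + u) splits into two distinct linear factors, so there are two distinct tangent lines y − 3 = ±(x − -1) — this is a node (ordinary double point).
Classification: node.


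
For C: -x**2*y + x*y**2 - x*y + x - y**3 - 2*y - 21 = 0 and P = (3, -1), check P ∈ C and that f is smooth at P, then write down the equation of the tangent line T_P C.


Tangent line at P: 9*x - 23*y - 50 = 0.

Step 1: f(3, -1) = 0, so P lies on C.
Step 2: partial derivatives
  f_x(x, y) = -2*x*y + y**2 - y + 1, f_y(x, y) = -x**2 + 2*x*y - x - 3*y**2 - 2.
  f_x(P) = 9, f_y(P) = -23 (gradient nonzero, so P is smooth).
Step 3: tangent line at P: 9·(x − 3) + -23·(y − -1) = 0.
Expanding: 9*x - 23*y - 50 = 0.


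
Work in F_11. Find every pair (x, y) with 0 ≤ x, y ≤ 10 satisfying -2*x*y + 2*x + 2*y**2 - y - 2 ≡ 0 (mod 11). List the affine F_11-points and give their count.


Affine F_11-points: {(1, 0), (1, 7), (2, 2), (2, 6), (4, 5), (6, 3), (6, 9), (8, 4), (8, 10), (10, 8)}; count = 10.

For each of the 121 pairs (x, y) ∈ F_11², evaluate f(x, y) mod 11. Record the zeros.
  x = 0: [0↦9, 1↦10, 2↦4, 3↦2, 4↦4, 5↦10, 6↦9, 7↦1, 8↦8, 9↦8, 10↦1]  zeros at y ∈ ∅
  x = 1: [0↦0, 1↦10, 2↦2, 3↦9, 4↦9, 5↦2, 6↦10, 7↦0, 8↦5, 9↦3, 10↦5]  zeros at y ∈ {0, 7}
  x = 2: [0↦2, 1↦10, 2↦0, 3↦5, 4↦3, 5↦5, 6↦0, 7↦10, 8↦2, 9↦9, 10↦9]  zeros at y ∈ {2, 6}
  x = 3: [0↦4, 1↦10, 2↦9, 3↦1, 4↦8, 5↦8, 6↦1, 7↦9, 8↦10, 9↦4, 10↦2]  zeros at y ∈ ∅
  x = 4: [0↦6, 1↦10, 2↦7, 3↦8, 4↦2, 5↦0, 6↦2, 7↦8, 8↦7, 9↦10, 10↦6]  zeros at y ∈ {5}
  x = 5: [0↦8, 1↦10, 2↦5, 3↦4, 4↦7, 5↦3, 6↦3, 7↦7, 8↦4, 9↦5, 10↦10]  zeros at y ∈ ∅
  x = 6: [0↦10, 1↦10, 2↦3, 3↦0, 4↦1, 5↦6, 6↦4, 7↦6, 8↦1, 9↦0, 10↦3]  zeros at y ∈ {3, 9}
  x = 7: [0↦1, 1↦10, 2↦1, 3↦7, 4↦6, 5↦9, 6↦5, 7↦5, 8↦9, 9↦6, 10↦7]  zeros at y ∈ ∅
  x = 8: [0↦3, 1↦10, 2↦10, 3↦3, 4↦0, 5↦1, 6↦6, 7↦4, 8↦6, 9↦1, 10↦0]  zeros at y ∈ {4, 10}
  x = 9: [0↦5, 1↦10, 2↦8, 3↦10, 4↦5, 5↦4, 6↦7, 7↦3, 8↦3, 9↦7, 10↦4]  zeros at y ∈ ∅
  x = 10: [0↦7, 1↦10, 2↦6, 3↦6, 4↦10, 5↦7, 6↦8, 7↦2, 8↦0, 9↦2, 10↦8]  zeros at y ∈ {8}
Collecting zeros: affine points = {(1, 0), (1, 7), (2, 2), (2, 6), (4, 5), (6, 3), (6, 9), (8, 4), (8, 10), (10, 8)}.
Total count |C(F_11)_aff| = 10.


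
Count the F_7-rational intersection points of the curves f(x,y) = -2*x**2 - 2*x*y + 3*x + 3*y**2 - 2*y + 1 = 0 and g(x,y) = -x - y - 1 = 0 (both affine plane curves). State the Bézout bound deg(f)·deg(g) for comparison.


Common zeros: ∅; count = 0; Bézout bound = 2.

deg(f) = 2, deg(g) = 1, so Bézout bound = 2.
Scan x ∈ F_7. For each x, list the y ∈ F_7 with f(x, y) ≡ 0 and those with g(x, y) ≡ 0 (mod 7); the common zeros in that column are the intersection.
  x = 0: f ≡ 0 at y ∈ ∅; g ≡ 0 at y ∈ {6}; common: ∅.
  x = 1: f ≡ 0 at y ∈ ∅; g ≡ 0 at y ∈ {5}; common: ∅.
  x = 2: f ≡ 0 at y ∈ ∅; g ≡ 0 at y ∈ {4}; common: ∅.
  x = 3: f ≡ 0 at y ∈ ∅; g ≡ 0 at y ∈ {3}; common: ∅.
  x = 4: f ≡ 0 at y ∈ ∅; g ≡ 0 at y ∈ {2}; common: ∅.
  x = 5: f ≡ 0 at y ∈ ∅; g ≡ 0 at y ∈ {1}; common: ∅.
  x = 6: f ≡ 0 at y ∈ ∅; g ≡ 0 at y ∈ {0}; common: ∅.
Collecting: common zeros = ∅, so the count is 0.
Comparison with the Bézout bound: 0 ≤ 2 = deg(f)·deg(g), as expected for curves with no common component (the affine F_7-count falls short of the bound because intersections may lie at infinity, over extension fields, or carry multiplicity).


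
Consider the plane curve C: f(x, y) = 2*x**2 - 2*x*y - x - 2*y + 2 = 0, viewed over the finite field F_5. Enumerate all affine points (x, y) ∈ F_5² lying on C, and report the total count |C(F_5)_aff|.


Affine F_5-points: {(0, 1), (1, 2), (2, 3), (3, 4), (4, 0), (4, 1), (4, 2), (4, 3), (4, 4)}; count = 9.

For each of the 25 pairs (x, y) ∈ F_5², evaluate f(x, y) mod 5. Record the zeros.
  x = 0: [0↦2, 1↦0, 2↦3, 3↦1, 4↦4]  zeros at y ∈ {1}
  x = 1: [0↦3, 1↦4, 2↦0, 3↦1, 4↦2]  zeros at y ∈ {2}
  x = 2: [0↦3, 1↦2, 2↦1, 3↦0, 4↦4]  zeros at y ∈ {3}
  x = 3: [0↦2, 1↦4, 2↦1, 3↦3, 4↦0]  zeros at y ∈ {4}
  x = 4: [0↦0, 1↦0, 2↦0, 3↦0, 4↦0]  zeros at y ∈ {0, 1, 2, 3, 4}
Collecting zeros: affine points = {(0, 1), (1, 2), (2, 3), (3, 4), (4, 0), (4, 1), (4, 2), (4, 3), (4, 4)}.
Total count |C(F_5)_aff| = 9.
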